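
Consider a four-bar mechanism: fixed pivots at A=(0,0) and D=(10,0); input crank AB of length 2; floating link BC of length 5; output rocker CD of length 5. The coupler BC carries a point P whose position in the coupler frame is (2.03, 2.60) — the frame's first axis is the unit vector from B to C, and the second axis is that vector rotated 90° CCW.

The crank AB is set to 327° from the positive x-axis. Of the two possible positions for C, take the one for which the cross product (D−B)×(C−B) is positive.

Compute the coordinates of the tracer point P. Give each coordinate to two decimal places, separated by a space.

1.54 2.21

A=(0,0), D=(10.00,0)
B = A + 2.00·(cos327°, sin327°) = (1.6773, -1.0893)
|BD| = 8.3936
circle(B,5.00) ∩ circle(D,5.00): a=4.1968, h=2.7178
  candidates: C₊=(5.4860,2.1502) cross=22.813; C₋=(6.1914,-3.2395) cross=-22.813
  mode + wants cross > 0 → take C=(5.4860,2.1502) (cross=22.813)
ex = (C−B)/|BC| = (0.7617,0.6479); ey = (-0.6479,0.7617)
P = B + 2.03·ex + 2.60·ey = (1.5391,2.2064)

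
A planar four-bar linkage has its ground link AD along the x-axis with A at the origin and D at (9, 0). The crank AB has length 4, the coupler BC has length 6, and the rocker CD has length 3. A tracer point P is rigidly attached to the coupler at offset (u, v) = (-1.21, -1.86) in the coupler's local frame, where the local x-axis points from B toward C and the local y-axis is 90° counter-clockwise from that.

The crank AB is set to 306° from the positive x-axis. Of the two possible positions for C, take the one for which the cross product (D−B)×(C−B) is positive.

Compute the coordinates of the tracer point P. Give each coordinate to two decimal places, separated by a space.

A=(0,0), D=(9.00,0)
B = A + 4.00·(cos306°, sin306°) = (2.3511, -3.2361)
|BD| = 7.3946
circle(B,6.00) ∩ circle(D,3.00): a=5.5229, h=2.3446
  candidates: C₊=(6.2911,1.2891) cross=17.337; C₋=(8.3432,-2.9272) cross=-17.337
  mode + wants cross > 0 → take C=(6.2911,1.2891) (cross=17.337)
ex = (C−B)/|BC| = (0.6567,0.7542); ey = (-0.7542,0.6567)
P = B + -1.21·ex + -1.86·ey = (2.9594,-5.3700)

2.96 -5.37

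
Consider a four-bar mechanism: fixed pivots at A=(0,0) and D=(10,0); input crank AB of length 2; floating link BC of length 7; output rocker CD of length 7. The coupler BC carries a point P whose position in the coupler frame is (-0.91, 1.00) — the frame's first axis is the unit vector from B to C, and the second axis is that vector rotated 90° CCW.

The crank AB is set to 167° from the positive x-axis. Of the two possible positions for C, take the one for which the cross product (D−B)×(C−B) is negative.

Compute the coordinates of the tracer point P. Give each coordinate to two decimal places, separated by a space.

-2.16 1.79

A=(0,0), D=(10.00,0)
B = A + 2.00·(cos167°, sin167°) = (-1.9487, 0.4499)
|BD| = 11.9572
circle(B,7.00) ∩ circle(D,7.00): a=5.9786, h=3.6409
  candidates: C₊=(4.1626,3.8633) cross=43.535; C₋=(3.8886,-3.4134) cross=-43.535
  mode - wants cross < 0 → take C=(3.8886,-3.4134) (cross=-43.535)
ex = (C−B)/|BC| = (0.8339,-0.5519); ey = (0.5519,0.8339)
P = B + -0.91·ex + 1.00·ey = (-2.1557,1.7860)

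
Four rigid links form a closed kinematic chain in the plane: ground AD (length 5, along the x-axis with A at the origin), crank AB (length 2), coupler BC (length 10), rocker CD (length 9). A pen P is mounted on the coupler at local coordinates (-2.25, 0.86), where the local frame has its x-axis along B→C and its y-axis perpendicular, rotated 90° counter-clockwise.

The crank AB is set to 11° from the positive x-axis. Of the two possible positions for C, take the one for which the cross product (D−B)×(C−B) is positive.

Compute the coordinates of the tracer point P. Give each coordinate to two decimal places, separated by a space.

-0.03 -0.98

A=(0,0), D=(5.00,0)
B = A + 2.00·(cos11°, sin11°) = (1.9633, 0.3816)
|BD| = 3.0606
circle(B,10.00) ∩ circle(D,9.00): a=4.6343, h=8.8614
  candidates: C₊=(7.6662,8.5960) cross=27.121; C₋=(5.4565,-8.9884) cross=-27.121
  mode + wants cross > 0 → take C=(7.6662,8.5960) (cross=27.121)
ex = (C−B)/|BC| = (0.5703,0.8214); ey = (-0.8214,0.5703)
P = B + -2.25·ex + 0.86·ey = (-0.0264,-0.9762)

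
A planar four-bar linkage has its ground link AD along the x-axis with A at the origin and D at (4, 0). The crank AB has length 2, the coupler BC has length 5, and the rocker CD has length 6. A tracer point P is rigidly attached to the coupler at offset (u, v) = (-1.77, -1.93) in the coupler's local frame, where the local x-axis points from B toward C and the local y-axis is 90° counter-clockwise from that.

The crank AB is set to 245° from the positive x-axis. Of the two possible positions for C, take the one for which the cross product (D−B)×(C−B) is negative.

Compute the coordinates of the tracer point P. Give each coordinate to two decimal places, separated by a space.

-3.46 -1.62

A=(0,0), D=(4.00,0)
B = A + 2.00·(cos245°, sin245°) = (-0.8452, -1.8126)
|BD| = 5.1732
circle(B,5.00) ∩ circle(D,6.00): a=1.5234, h=4.7623
  candidates: C₊=(-1.0870,3.1815) cross=24.636; C₋=(2.2502,-5.7392) cross=-24.636
  mode - wants cross < 0 → take C=(2.2502,-5.7392) (cross=-24.636)
ex = (C−B)/|BC| = (0.6191,-0.7853); ey = (0.7853,0.6191)
P = B + -1.77·ex + -1.93·ey = (-3.4567,-1.6175)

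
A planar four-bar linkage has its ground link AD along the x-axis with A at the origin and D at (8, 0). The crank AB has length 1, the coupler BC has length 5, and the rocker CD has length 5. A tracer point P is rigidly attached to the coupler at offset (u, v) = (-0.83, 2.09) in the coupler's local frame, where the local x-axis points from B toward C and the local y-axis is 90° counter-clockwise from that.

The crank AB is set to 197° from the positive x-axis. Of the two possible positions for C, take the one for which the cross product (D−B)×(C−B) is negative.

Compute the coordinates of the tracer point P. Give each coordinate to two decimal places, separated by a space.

A=(0,0), D=(8.00,0)
B = A + 1.00·(cos197°, sin197°) = (-0.9563, -0.2924)
|BD| = 8.9611
circle(B,5.00) ∩ circle(D,5.00): a=4.4805, h=2.2192
  candidates: C₊=(3.4494,2.0718) cross=19.886; C₋=(3.5943,-2.3642) cross=-19.886
  mode - wants cross < 0 → take C=(3.5943,-2.3642) (cross=-19.886)
ex = (C−B)/|BC| = (0.9101,-0.4144); ey = (0.4144,0.9101)
P = B + -0.83·ex + 2.09·ey = (-0.8457,1.9537)

-0.85 1.95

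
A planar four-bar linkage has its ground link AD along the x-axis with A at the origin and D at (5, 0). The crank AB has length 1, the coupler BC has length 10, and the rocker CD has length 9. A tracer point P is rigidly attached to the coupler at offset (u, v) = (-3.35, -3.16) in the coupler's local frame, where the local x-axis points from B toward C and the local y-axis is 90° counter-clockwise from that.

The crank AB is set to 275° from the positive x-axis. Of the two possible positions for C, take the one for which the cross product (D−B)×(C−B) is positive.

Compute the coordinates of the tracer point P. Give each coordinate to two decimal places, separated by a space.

A=(0,0), D=(5.00,0)
B = A + 1.00·(cos275°, sin275°) = (0.0872, -0.9962)
|BD| = 5.0128
circle(B,10.00) ∩ circle(D,9.00): a=4.4016, h=8.9792
  candidates: C₊=(2.6165,8.6786) cross=45.011; C₋=(6.1853,-8.9216) cross=-45.011
  mode + wants cross > 0 → take C=(2.6165,8.6786) (cross=45.011)
ex = (C−B)/|BC| = (0.2529,0.9675); ey = (-0.9675,0.2529)
P = B + -3.35·ex + -3.16·ey = (2.2971,-5.0365)

2.30 -5.04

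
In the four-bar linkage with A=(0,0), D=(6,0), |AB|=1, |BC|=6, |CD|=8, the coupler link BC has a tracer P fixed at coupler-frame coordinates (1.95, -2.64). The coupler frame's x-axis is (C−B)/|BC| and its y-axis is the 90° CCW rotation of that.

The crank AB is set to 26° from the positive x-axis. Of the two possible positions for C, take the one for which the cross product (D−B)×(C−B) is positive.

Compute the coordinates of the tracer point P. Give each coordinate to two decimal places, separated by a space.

A=(0,0), D=(6.00,0)
B = A + 1.00·(cos26°, sin26°) = (0.8988, 0.4384)
|BD| = 5.1200
circle(B,6.00) ∩ circle(D,8.00): a=-0.1744, h=5.9975
  candidates: C₊=(1.2386,6.4287) cross=30.707; C₋=(0.2116,-5.5221) cross=-30.707
  mode + wants cross > 0 → take C=(1.2386,6.4287) (cross=30.707)
ex = (C−B)/|BC| = (0.0566,0.9984); ey = (-0.9984,0.0566)
P = B + 1.95·ex + -2.64·ey = (3.6450,2.2357)

3.64 2.24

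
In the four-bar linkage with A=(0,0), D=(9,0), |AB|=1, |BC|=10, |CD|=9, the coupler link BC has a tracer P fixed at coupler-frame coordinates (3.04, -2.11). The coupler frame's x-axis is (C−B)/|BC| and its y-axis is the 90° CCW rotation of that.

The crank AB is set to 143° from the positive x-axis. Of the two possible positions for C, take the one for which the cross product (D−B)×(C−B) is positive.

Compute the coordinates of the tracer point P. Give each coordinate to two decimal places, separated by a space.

A=(0,0), D=(9.00,0)
B = A + 1.00·(cos143°, sin143°) = (-0.7986, 0.6018)
|BD| = 9.8171
circle(B,10.00) ∩ circle(D,9.00): a=5.8762, h=8.0913
  candidates: C₊=(5.5626,8.3177) cross=79.433; C₋=(4.5705,-7.8345) cross=-79.433
  mode + wants cross > 0 → take C=(5.5626,8.3177) (cross=79.433)
ex = (C−B)/|BC| = (0.6361,0.7716); ey = (-0.7716,0.6361)
P = B + 3.04·ex + -2.11·ey = (2.7632,1.6052)

2.76 1.61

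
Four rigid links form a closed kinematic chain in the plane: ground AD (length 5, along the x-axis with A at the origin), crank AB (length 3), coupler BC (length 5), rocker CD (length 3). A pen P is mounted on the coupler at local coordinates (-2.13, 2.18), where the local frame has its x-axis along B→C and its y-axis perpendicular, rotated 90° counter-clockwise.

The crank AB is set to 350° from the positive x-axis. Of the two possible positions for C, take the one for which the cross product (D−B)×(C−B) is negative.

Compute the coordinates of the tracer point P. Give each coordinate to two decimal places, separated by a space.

0.82 1.66

A=(0,0), D=(5.00,0)
B = A + 3.00·(cos350°, sin350°) = (2.9544, -0.5209)
|BD| = 2.1109
circle(B,5.00) ∩ circle(D,3.00): a=4.8453, h=1.2340
  candidates: C₊=(7.3454,1.8706) cross=2.605; C₋=(7.9544,-0.5209) cross=-2.605
  mode - wants cross < 0 → take C=(7.9544,-0.5209) (cross=-2.605)
ex = (C−B)/|BC| = (1.0000,-0.0000); ey = (0.0000,1.0000)
P = B + -2.13·ex + 2.18·ey = (0.8244,1.6591)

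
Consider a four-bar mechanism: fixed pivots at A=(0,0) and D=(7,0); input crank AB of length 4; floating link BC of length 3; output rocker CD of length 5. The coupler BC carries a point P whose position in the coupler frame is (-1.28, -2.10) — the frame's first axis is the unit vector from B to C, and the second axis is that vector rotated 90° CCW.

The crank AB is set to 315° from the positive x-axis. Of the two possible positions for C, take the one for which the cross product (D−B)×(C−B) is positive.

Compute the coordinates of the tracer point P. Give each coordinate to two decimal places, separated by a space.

5.20 -3.48

A=(0,0), D=(7.00,0)
B = A + 4.00·(cos315°, sin315°) = (2.8284, -2.8284)
|BD| = 5.0400
circle(B,3.00) ∩ circle(D,5.00): a=0.9327, h=2.8513
  candidates: C₊=(2.0003,0.0550) cross=14.371; C₋=(5.2006,-4.6650) cross=-14.371
  mode + wants cross > 0 → take C=(2.0003,0.0550) (cross=14.371)
ex = (C−B)/|BC| = (-0.2760,0.9611); ey = (-0.9611,-0.2760)
P = B + -1.28·ex + -2.10·ey = (5.2002,-3.4790)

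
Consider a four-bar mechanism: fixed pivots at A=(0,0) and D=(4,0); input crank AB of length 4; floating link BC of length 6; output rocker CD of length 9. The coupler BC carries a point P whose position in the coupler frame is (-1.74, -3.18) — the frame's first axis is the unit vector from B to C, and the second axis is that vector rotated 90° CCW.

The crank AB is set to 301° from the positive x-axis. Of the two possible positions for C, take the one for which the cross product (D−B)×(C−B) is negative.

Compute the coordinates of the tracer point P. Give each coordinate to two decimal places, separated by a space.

-1.54 -3.00

A=(0,0), D=(4.00,0)
B = A + 4.00·(cos301°, sin301°) = (2.0602, -3.4287)
|BD| = 3.9394
circle(B,6.00) ∩ circle(D,9.00): a=-3.7419, h=4.6903
  candidates: C₊=(-3.8646,-4.3758) cross=18.477; C₋=(4.2998,-8.9950) cross=-18.477
  mode - wants cross < 0 → take C=(4.2998,-8.9950) (cross=-18.477)
ex = (C−B)/|BC| = (0.3733,-0.9277); ey = (0.9277,0.3733)
P = B + -1.74·ex + -3.18·ey = (-1.5395,-3.0014)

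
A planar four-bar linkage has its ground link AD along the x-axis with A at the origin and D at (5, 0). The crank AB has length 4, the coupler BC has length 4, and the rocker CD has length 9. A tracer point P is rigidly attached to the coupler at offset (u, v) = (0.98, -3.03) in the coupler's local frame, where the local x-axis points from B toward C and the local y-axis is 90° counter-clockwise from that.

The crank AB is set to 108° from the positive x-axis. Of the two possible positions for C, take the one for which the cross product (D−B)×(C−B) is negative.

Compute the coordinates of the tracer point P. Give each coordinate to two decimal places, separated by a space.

A=(0,0), D=(5.00,0)
B = A + 4.00·(cos108°, sin108°) = (-1.2361, 3.8042)
|BD| = 7.3048
circle(B,4.00) ∩ circle(D,9.00): a=-0.7967, h=3.9199
  candidates: C₊=(0.1252,7.5655) cross=28.634; C₋=(-3.9576,0.8728) cross=-28.634
  mode - wants cross < 0 → take C=(-3.9576,0.8728) (cross=-28.634)
ex = (C−B)/|BC| = (-0.6804,-0.7329); ey = (0.7329,-0.6804)
P = B + 0.98·ex + -3.03·ey = (-4.1234,5.1476)

-4.12 5.15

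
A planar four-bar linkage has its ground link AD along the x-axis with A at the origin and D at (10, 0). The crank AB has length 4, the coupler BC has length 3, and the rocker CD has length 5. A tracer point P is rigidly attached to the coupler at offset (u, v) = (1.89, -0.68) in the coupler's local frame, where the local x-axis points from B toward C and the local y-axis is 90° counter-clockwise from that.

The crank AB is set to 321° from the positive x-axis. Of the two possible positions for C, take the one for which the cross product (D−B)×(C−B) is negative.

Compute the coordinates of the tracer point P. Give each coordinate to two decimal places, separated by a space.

4.84 -3.54

A=(0,0), D=(10.00,0)
B = A + 4.00·(cos321°, sin321°) = (3.1086, -2.5173)
|BD| = 7.3368
circle(B,3.00) ∩ circle(D,5.00): a=2.5780, h=1.5343
  candidates: C₊=(5.0037,-0.1916) cross=11.257; C₋=(6.0565,-3.0739) cross=-11.257
  mode - wants cross < 0 → take C=(6.0565,-3.0739) (cross=-11.257)
ex = (C−B)/|BC| = (0.9826,-0.1855); ey = (0.1855,0.9826)
P = B + 1.89·ex + -0.68·ey = (4.8396,-3.5361)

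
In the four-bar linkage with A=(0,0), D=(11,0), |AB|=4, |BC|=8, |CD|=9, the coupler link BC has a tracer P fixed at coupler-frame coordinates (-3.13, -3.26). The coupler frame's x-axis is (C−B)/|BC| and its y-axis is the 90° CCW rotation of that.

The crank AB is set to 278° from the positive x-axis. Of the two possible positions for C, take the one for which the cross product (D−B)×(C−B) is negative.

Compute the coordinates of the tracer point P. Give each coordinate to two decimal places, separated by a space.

A=(0,0), D=(11.00,0)
B = A + 4.00·(cos278°, sin278°) = (0.5567, -3.9611)
|BD| = 11.1693
circle(B,8.00) ∩ circle(D,9.00): a=4.8236, h=6.3822
  candidates: C₊=(2.8034,3.7170) cross=71.285; C₋=(7.3302,-8.2178) cross=-71.285
  mode - wants cross < 0 → take C=(7.3302,-8.2178) (cross=-71.285)
ex = (C−B)/|BC| = (0.8467,-0.5321); ey = (0.5321,0.8467)
P = B + -3.13·ex + -3.26·ey = (-3.8281,-5.0558)

-3.83 -5.06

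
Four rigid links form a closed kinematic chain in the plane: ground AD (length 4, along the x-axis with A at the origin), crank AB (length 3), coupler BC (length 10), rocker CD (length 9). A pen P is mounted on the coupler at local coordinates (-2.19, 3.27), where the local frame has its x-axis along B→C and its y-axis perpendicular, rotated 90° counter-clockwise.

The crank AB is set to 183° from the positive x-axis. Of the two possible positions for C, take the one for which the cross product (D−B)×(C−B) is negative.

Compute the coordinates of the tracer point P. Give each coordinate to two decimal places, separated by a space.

A=(0,0), D=(4.00,0)
B = A + 3.00·(cos183°, sin183°) = (-2.9959, -0.1570)
|BD| = 6.9977
circle(B,10.00) ∩ circle(D,9.00): a=4.8564, h=8.7416
  candidates: C₊=(1.6632,8.6913) cross=61.170; C₋=(2.0554,-8.7874) cross=-61.170
  mode - wants cross < 0 → take C=(2.0554,-8.7874) (cross=-61.170)
ex = (C−B)/|BC| = (0.5051,-0.8630); ey = (0.8630,0.5051)
P = B + -2.19·ex + 3.27·ey = (-1.2800,3.3848)

-1.28 3.38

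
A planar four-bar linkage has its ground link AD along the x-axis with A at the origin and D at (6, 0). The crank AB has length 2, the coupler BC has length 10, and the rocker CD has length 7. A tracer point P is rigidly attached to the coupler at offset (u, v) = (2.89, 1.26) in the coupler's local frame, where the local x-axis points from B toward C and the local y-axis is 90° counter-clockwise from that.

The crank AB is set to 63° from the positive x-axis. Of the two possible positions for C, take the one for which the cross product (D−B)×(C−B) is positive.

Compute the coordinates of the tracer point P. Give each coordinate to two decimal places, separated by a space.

A=(0,0), D=(6.00,0)
B = A + 2.00·(cos63°, sin63°) = (0.9080, 1.7820)
|BD| = 5.3948
circle(B,10.00) ∩ circle(D,7.00): a=7.4242, h=6.6994
  candidates: C₊=(10.1284,5.6530) cross=36.142; C₋=(5.7025,-6.9937) cross=-36.142
  mode + wants cross > 0 → take C=(10.1284,5.6530) (cross=36.142)
ex = (C−B)/|BC| = (0.9220,0.3871); ey = (-0.3871,0.9220)
P = B + 2.89·ex + 1.26·ey = (3.0849,4.0625)

3.08 4.06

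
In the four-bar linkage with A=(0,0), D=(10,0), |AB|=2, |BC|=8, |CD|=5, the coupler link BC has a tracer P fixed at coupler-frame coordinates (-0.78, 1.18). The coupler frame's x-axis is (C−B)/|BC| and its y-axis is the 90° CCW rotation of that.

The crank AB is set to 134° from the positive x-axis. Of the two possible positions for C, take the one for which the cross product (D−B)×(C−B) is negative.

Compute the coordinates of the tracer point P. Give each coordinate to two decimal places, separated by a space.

-1.50 2.85

A=(0,0), D=(10.00,0)
B = A + 2.00·(cos134°, sin134°) = (-1.3893, 1.4387)
|BD| = 11.4798
circle(B,8.00) ∩ circle(D,5.00): a=7.4385, h=2.9442
  candidates: C₊=(6.3596,3.4274) cross=33.798; C₋=(5.6216,-2.4145) cross=-33.798
  mode - wants cross < 0 → take C=(5.6216,-2.4145) (cross=-33.798)
ex = (C−B)/|BC| = (0.8764,-0.4816); ey = (0.4816,0.8764)
P = B + -0.78·ex + 1.18·ey = (-1.5045,2.8485)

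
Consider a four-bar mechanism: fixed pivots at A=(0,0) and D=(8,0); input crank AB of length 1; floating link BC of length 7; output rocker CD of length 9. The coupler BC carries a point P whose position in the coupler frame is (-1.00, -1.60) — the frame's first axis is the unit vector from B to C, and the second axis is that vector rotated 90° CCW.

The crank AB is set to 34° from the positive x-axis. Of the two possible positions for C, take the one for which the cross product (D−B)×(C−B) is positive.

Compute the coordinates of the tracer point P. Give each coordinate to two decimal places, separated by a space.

2.10 -0.84

A=(0,0), D=(8.00,0)
B = A + 1.00·(cos34°, sin34°) = (0.8290, 0.5592)
|BD| = 7.1927
circle(B,7.00) ∩ circle(D,9.00): a=1.3719, h=6.8642
  candidates: C₊=(2.7304,7.2960) cross=49.373; C₋=(1.6631,-6.3909) cross=-49.373
  mode + wants cross > 0 → take C=(2.7304,7.2960) (cross=49.373)
ex = (C−B)/|BC| = (0.2716,0.9624); ey = (-0.9624,0.2716)
P = B + -1.00·ex + -1.60·ey = (2.0973,-0.8378)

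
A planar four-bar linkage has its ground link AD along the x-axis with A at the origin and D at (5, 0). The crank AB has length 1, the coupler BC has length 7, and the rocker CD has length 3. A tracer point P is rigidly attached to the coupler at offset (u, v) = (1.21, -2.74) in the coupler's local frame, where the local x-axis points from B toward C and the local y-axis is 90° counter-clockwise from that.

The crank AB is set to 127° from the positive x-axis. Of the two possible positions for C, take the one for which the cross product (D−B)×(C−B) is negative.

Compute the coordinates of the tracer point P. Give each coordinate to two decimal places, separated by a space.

A=(0,0), D=(5.00,0)
B = A + 1.00·(cos127°, sin127°) = (-0.6018, 0.7986)
|BD| = 5.6585
circle(B,7.00) ∩ circle(D,3.00): a=6.3638, h=2.9159
  candidates: C₊=(6.1098,2.7872) cross=16.500; C₋=(5.2867,-2.9863) cross=-16.500
  mode - wants cross < 0 → take C=(5.2867,-2.9863) (cross=-16.500)
ex = (C−B)/|BC| = (0.8412,-0.5407); ey = (0.5407,0.8412)
P = B + 1.21·ex + -2.74·ey = (-1.0655,-2.1605)

-1.07 -2.16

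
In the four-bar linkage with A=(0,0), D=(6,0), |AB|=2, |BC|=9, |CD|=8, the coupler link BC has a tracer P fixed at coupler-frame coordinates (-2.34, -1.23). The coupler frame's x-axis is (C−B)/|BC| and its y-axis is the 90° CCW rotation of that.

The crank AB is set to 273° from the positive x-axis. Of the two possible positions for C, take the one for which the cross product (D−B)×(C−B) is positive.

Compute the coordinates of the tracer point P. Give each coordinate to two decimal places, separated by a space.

A=(0,0), D=(6.00,0)
B = A + 2.00·(cos273°, sin273°) = (0.1047, -1.9973)
|BD| = 6.2245
circle(B,9.00) ∩ circle(D,8.00): a=4.4778, h=7.8070
  candidates: C₊=(1.8407,6.8337) cross=48.594; C₋=(6.8508,-7.9546) cross=-48.594
  mode + wants cross > 0 → take C=(1.8407,6.8337) (cross=48.594)
ex = (C−B)/|BC| = (0.1929,0.9812); ey = (-0.9812,0.1929)
P = B + -2.34·ex + -1.23·ey = (0.8602,-4.5306)

0.86 -4.53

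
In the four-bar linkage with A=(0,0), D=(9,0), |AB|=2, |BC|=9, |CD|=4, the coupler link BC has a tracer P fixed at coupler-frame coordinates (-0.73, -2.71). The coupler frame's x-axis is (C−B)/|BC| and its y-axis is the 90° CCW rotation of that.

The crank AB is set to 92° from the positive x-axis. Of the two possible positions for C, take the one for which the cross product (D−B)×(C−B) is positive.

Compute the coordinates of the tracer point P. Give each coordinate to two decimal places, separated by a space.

-0.18 -0.81

A=(0,0), D=(9.00,0)
B = A + 2.00·(cos92°, sin92°) = (-0.0698, 1.9988)
|BD| = 9.2874
circle(B,9.00) ∩ circle(D,4.00): a=8.1431, h=3.8328
  candidates: C₊=(8.7073,3.9893) cross=35.597; C₋=(7.0576,-3.4967) cross=-35.597
  mode + wants cross > 0 → take C=(8.7073,3.9893) (cross=35.597)
ex = (C−B)/|BC| = (0.9752,0.2212); ey = (-0.2212,0.9752)
P = B + -0.73·ex + -2.71·ey = (-0.1824,-0.8056)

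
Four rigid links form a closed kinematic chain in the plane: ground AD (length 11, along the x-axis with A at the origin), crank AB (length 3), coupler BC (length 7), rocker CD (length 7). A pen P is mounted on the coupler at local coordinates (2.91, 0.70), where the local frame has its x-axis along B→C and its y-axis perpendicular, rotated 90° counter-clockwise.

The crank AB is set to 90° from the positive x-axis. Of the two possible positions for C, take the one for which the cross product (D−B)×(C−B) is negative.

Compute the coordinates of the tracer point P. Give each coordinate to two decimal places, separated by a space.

A=(0,0), D=(11.00,0)
B = A + 3.00·(cos90°, sin90°) = (0.0000, 3.0000)
|BD| = 11.4018
circle(B,7.00) ∩ circle(D,7.00): a=5.7009, h=4.0620
  candidates: C₊=(6.5688,5.4189) cross=46.314; C₋=(4.4312,-2.4189) cross=-46.314
  mode - wants cross < 0 → take C=(4.4312,-2.4189) (cross=-46.314)
ex = (C−B)/|BC| = (0.6330,-0.7741); ey = (0.7741,0.6330)
P = B + 2.91·ex + 0.70·ey = (2.3840,1.1904)

2.38 1.19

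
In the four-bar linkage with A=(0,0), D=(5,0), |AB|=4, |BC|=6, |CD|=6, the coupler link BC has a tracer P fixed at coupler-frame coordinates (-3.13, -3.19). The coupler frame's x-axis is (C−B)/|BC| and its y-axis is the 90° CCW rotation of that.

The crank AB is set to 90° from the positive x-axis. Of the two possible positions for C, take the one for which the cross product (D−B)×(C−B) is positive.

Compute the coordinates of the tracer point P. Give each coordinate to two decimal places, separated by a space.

A=(0,0), D=(5.00,0)
B = A + 4.00·(cos90°, sin90°) = (0.0000, 4.0000)
|BD| = 6.4031
circle(B,6.00) ∩ circle(D,6.00): a=3.2016, h=5.0744
  candidates: C₊=(5.6700,5.9625) cross=32.492; C₋=(-0.6700,-1.9625) cross=-32.492
  mode + wants cross > 0 → take C=(5.6700,5.9625) (cross=32.492)
ex = (C−B)/|BC| = (0.9450,0.3271); ey = (-0.3271,0.9450)
P = B + -3.13·ex + -3.19·ey = (-1.9145,-0.0383)

-1.91 -0.04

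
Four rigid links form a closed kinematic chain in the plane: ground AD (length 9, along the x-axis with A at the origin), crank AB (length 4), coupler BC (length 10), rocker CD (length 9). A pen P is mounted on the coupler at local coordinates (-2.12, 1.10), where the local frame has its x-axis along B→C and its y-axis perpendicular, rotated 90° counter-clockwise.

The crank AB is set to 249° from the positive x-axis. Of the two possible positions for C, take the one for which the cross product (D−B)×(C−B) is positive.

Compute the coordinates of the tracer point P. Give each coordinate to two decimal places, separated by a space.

A=(0,0), D=(9.00,0)
B = A + 4.00·(cos249°, sin249°) = (-1.4335, -3.7343)
|BD| = 11.0816
circle(B,10.00) ∩ circle(D,9.00): a=6.3981, h=7.6853
  candidates: C₊=(2.0006,5.6576) cross=85.166; C₋=(7.1802,-8.8141) cross=-85.166
  mode + wants cross > 0 → take C=(2.0006,5.6576) (cross=85.166)
ex = (C−B)/|BC| = (0.3434,0.9392); ey = (-0.9392,0.3434)
P = B + -2.12·ex + 1.10·ey = (-3.1946,-5.3477)

-3.19 -5.35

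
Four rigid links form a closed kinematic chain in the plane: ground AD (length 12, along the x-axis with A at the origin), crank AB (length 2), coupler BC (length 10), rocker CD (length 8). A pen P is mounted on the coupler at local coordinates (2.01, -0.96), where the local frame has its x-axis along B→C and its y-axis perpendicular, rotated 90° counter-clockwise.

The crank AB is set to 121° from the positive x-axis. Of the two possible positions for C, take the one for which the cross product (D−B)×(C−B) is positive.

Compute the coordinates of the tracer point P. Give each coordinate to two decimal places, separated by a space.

A=(0,0), D=(12.00,0)
B = A + 2.00·(cos121°, sin121°) = (-1.0301, 1.7143)
|BD| = 13.1424
circle(B,10.00) ∩ circle(D,8.00): a=7.9408, h=6.0781
  candidates: C₊=(7.6357,6.7047) cross=79.881; C₋=(6.0500,-5.3477) cross=-79.881
  mode + wants cross > 0 → take C=(7.6357,6.7047) (cross=79.881)
ex = (C−B)/|BC| = (0.8666,0.4990); ey = (-0.4990,0.8666)
P = B + 2.01·ex + -0.96·ey = (1.1908,1.8855)

1.19 1.89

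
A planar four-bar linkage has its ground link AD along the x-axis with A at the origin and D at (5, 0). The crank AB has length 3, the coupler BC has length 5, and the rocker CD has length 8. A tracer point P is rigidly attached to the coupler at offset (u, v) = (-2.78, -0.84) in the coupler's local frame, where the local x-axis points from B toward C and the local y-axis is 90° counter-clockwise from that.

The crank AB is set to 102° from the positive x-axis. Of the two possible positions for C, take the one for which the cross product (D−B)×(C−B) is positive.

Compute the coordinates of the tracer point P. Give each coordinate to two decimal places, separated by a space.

-1.22 0.09

A=(0,0), D=(5.00,0)
B = A + 3.00·(cos102°, sin102°) = (-0.6237, 2.9344)
|BD| = 6.3433
circle(B,5.00) ∩ circle(D,8.00): a=0.0975, h=4.9990
  candidates: C₊=(1.7753,7.3213) cross=31.710; C₋=(-2.8499,-1.5427) cross=-31.710
  mode + wants cross > 0 → take C=(1.7753,7.3213) (cross=31.710)
ex = (C−B)/|BC| = (0.4798,0.8774); ey = (-0.8774,0.4798)
P = B + -2.78·ex + -0.84·ey = (-1.2206,0.0923)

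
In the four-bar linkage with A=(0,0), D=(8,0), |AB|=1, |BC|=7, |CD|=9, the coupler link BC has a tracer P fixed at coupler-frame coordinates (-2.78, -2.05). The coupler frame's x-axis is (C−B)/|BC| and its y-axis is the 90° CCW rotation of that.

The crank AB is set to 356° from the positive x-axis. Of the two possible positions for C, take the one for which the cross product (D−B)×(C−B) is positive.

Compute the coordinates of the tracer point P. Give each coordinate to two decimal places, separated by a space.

2.56 -3.15

A=(0,0), D=(8.00,0)
B = A + 1.00·(cos356°, sin356°) = (0.9976, -0.0698)
|BD| = 7.0028
circle(B,7.00) ∩ circle(D,9.00): a=1.2166, h=6.8935
  candidates: C₊=(2.1454,6.8355) cross=48.273; C₋=(2.2828,-6.9508) cross=-48.273
  mode + wants cross > 0 → take C=(2.1454,6.8355) (cross=48.273)
ex = (C−B)/|BC| = (0.1640,0.9865); ey = (-0.9865,0.1640)
P = B + -2.78·ex + -2.05·ey = (2.5640,-3.1483)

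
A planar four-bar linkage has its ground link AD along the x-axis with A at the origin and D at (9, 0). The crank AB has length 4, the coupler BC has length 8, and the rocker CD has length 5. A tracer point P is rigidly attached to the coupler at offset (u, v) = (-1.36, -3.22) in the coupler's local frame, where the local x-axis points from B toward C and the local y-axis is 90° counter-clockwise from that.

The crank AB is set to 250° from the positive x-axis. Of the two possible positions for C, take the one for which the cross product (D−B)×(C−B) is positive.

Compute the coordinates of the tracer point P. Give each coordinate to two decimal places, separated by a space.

A=(0,0), D=(9.00,0)
B = A + 4.00·(cos250°, sin250°) = (-1.3681, -3.7588)
|BD| = 11.0284
circle(B,8.00) ∩ circle(D,5.00): a=7.2824, h=3.3117
  candidates: C₊=(4.3495,1.8367) cross=36.523; C₋=(6.6070,-4.3901) cross=-36.523
  mode + wants cross > 0 → take C=(4.3495,1.8367) (cross=36.523)
ex = (C−B)/|BC| = (0.7147,0.6994); ey = (-0.6994,0.7147)
P = B + -1.36·ex + -3.22·ey = (-0.0879,-7.0113)

-0.09 -7.01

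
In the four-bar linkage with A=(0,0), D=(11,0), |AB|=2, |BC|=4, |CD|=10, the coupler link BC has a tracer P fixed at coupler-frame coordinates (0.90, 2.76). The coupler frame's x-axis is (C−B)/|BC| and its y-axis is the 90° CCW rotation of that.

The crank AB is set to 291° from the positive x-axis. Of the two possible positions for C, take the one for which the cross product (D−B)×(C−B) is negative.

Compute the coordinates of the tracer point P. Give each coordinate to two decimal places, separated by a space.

3.58 -1.37

A=(0,0), D=(11.00,0)
B = A + 2.00·(cos291°, sin291°) = (0.7167, -1.8672)
|BD| = 10.4514
circle(B,4.00) ∩ circle(D,10.00): a=1.2071, h=3.8135
  candidates: C₊=(1.2231,2.1007) cross=39.857; C₋=(2.5857,-5.4037) cross=-39.857
  mode - wants cross < 0 → take C=(2.5857,-5.4037) (cross=-39.857)
ex = (C−B)/|BC| = (0.4672,-0.8841); ey = (0.8841,0.4672)
P = B + 0.90·ex + 2.76·ey = (3.5775,-1.3733)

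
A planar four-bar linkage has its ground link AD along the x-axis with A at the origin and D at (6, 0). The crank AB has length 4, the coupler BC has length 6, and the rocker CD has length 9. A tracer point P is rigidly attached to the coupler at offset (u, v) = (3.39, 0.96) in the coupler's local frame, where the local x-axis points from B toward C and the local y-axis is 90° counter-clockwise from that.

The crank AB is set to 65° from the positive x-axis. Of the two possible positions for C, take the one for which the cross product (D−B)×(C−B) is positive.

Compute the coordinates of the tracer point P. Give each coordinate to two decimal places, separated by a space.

2.48 7.06

A=(0,0), D=(6.00,0)
B = A + 4.00·(cos65°, sin65°) = (1.6905, 3.6252)
|BD| = 5.6315
circle(B,6.00) ∩ circle(D,9.00): a=-1.1796, h=5.8829
  candidates: C₊=(4.5748,8.8864) cross=33.130; C₋=(-2.9992,-0.1173) cross=-33.130
  mode + wants cross > 0 → take C=(4.5748,8.8864) (cross=33.130)
ex = (C−B)/|BC| = (0.4807,0.8769); ey = (-0.8769,0.4807)
P = B + 3.39·ex + 0.96·ey = (2.4783,7.0593)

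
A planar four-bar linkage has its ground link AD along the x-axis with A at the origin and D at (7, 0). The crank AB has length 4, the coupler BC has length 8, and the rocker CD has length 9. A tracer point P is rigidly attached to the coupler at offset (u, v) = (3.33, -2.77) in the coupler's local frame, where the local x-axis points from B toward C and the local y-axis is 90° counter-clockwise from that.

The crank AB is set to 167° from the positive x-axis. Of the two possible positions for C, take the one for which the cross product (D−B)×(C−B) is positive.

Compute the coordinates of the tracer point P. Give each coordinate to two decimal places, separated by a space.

0.37 1.62

A=(0,0), D=(7.00,0)
B = A + 4.00·(cos167°, sin167°) = (-3.8975, 0.8998)
|BD| = 10.9346
circle(B,8.00) ∩ circle(D,9.00): a=4.6899, h=6.4811
  candidates: C₊=(1.3099,6.9730) cross=70.868; C₋=(0.2432,-5.9452) cross=-70.868
  mode + wants cross > 0 → take C=(1.3099,6.9730) (cross=70.868)
ex = (C−B)/|BC| = (0.6509,0.7591); ey = (-0.7591,0.6509)
P = B + 3.33·ex + -2.77·ey = (0.3729,1.6247)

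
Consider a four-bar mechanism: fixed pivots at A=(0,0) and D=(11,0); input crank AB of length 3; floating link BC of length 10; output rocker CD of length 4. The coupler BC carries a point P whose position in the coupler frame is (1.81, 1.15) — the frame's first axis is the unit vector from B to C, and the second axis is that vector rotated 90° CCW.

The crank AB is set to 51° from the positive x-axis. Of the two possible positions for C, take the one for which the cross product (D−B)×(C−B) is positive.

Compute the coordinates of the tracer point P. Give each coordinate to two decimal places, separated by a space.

A=(0,0), D=(11.00,0)
B = A + 3.00·(cos51°, sin51°) = (1.8880, 2.3314)
|BD| = 9.4056
circle(B,10.00) ∩ circle(D,4.00): a=9.1682, h=3.9930
  candidates: C₊=(11.7598,3.9272) cross=37.556; C₋=(9.7803,-3.8095) cross=-37.556
  mode + wants cross > 0 → take C=(11.7598,3.9272) (cross=37.556)
ex = (C−B)/|BC| = (0.9872,0.1596); ey = (-0.1596,0.9872)
P = B + 1.81·ex + 1.15·ey = (3.4913,3.7555)

3.49 3.76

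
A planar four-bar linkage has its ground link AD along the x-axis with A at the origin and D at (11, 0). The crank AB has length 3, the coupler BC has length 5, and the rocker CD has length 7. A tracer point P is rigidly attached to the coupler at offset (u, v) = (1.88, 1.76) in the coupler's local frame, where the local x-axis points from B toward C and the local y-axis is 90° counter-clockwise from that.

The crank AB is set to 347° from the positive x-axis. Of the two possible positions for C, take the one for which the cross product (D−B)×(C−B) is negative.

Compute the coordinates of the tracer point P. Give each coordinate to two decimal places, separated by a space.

5.45 -1.17

A=(0,0), D=(11.00,0)
B = A + 3.00·(cos347°, sin347°) = (2.9231, -0.6749)
|BD| = 8.1050
circle(B,5.00) ∩ circle(D,7.00): a=2.5720, h=4.2878
  candidates: C₊=(5.1291,3.8122) cross=34.753; C₋=(5.8432,-4.7336) cross=-34.753
  mode - wants cross < 0 → take C=(5.8432,-4.7336) (cross=-34.753)
ex = (C−B)/|BC| = (0.5840,-0.8117); ey = (0.8117,0.5840)
P = B + 1.88·ex + 1.76·ey = (5.4497,-1.1731)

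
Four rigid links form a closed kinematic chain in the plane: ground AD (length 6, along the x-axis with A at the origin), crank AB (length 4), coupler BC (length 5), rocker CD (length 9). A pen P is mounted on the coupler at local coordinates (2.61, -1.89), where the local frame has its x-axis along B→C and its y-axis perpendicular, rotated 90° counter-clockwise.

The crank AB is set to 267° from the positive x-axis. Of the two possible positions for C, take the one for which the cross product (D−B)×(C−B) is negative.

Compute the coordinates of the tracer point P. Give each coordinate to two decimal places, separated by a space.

-0.45 -7.21

A=(0,0), D=(6.00,0)
B = A + 4.00·(cos267°, sin267°) = (-0.2093, -3.9945)
|BD| = 7.3832
circle(B,5.00) ∩ circle(D,9.00): a=-0.1008, h=4.9990
  candidates: C₊=(-2.9987,0.1551) cross=36.909; C₋=(2.4105,-8.2532) cross=-36.909
  mode - wants cross < 0 → take C=(2.4105,-8.2532) (cross=-36.909)
ex = (C−B)/|BC| = (0.5240,-0.8517); ey = (0.8517,0.5240)
P = B + 2.61·ex + -1.89·ey = (-0.4516,-7.2079)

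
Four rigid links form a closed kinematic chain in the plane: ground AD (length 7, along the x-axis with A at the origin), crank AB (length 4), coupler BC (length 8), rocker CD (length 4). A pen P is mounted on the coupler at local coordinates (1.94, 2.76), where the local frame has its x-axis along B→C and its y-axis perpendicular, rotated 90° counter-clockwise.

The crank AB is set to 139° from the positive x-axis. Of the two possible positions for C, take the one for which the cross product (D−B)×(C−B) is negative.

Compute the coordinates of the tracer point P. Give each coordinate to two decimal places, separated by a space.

A=(0,0), D=(7.00,0)
B = A + 4.00·(cos139°, sin139°) = (-3.0188, 2.6242)
|BD| = 10.3568
circle(B,8.00) ∩ circle(D,4.00): a=7.4957, h=2.7954
  candidates: C₊=(4.9406,3.4291) cross=28.951; C₋=(3.5240,-1.9792) cross=-28.951
  mode - wants cross < 0 → take C=(3.5240,-1.9792) (cross=-28.951)
ex = (C−B)/|BC| = (0.8179,-0.5754); ey = (0.5754,0.8179)
P = B + 1.94·ex + 2.76·ey = (0.1560,3.7652)

0.16 3.77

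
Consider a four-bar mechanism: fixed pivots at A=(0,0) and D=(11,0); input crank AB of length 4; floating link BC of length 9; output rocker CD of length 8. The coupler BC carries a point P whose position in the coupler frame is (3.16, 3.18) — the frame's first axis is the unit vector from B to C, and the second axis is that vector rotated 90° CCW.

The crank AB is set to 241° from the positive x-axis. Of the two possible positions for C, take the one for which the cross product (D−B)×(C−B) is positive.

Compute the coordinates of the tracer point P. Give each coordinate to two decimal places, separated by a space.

-2.39 0.96

A=(0,0), D=(11.00,0)
B = A + 4.00·(cos241°, sin241°) = (-1.9392, -3.4985)
|BD| = 13.4039
circle(B,9.00) ∩ circle(D,8.00): a=7.3361, h=5.2136
  candidates: C₊=(3.7818,3.4492) cross=69.883; C₋=(6.5033,-6.6166) cross=-69.883
  mode + wants cross > 0 → take C=(3.7818,3.4492) (cross=69.883)
ex = (C−B)/|BC| = (0.6357,0.7720); ey = (-0.7720,0.6357)
P = B + 3.16·ex + 3.18·ey = (-2.3854,0.9623)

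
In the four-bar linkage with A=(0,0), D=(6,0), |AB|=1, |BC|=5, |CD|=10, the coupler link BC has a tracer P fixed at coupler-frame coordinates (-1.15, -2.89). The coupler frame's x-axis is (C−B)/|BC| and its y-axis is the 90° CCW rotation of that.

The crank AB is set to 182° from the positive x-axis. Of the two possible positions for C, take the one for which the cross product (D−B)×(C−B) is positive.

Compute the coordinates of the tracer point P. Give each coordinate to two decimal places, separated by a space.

A=(0,0), D=(6.00,0)
B = A + 1.00·(cos182°, sin182°) = (-0.9994, -0.0349)
|BD| = 6.9995
circle(B,5.00) ∩ circle(D,10.00): a=-1.8578, h=4.6420
  candidates: C₊=(-2.8803,4.5978) cross=32.492; C₋=(-2.8340,-4.6861) cross=-32.492
  mode + wants cross > 0 → take C=(-2.8803,4.5978) (cross=32.492)
ex = (C−B)/|BC| = (-0.3762,0.9265); ey = (-0.9265,-0.3762)
P = B + -1.15·ex + -2.89·ey = (2.1109,-0.0133)

2.11 -0.01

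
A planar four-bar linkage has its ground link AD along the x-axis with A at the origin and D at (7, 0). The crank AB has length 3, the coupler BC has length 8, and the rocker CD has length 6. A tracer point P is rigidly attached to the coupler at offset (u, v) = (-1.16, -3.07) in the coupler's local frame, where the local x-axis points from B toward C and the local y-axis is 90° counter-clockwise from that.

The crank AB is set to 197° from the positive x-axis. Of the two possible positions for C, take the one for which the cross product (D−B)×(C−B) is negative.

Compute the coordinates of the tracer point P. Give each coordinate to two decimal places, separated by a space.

-5.49 -2.86

A=(0,0), D=(7.00,0)
B = A + 3.00·(cos197°, sin197°) = (-2.8689, -0.8771)
|BD| = 9.9078
circle(B,8.00) ∩ circle(D,6.00): a=6.3669, h=4.8438
  candidates: C₊=(3.0442,4.5113) cross=47.991; C₋=(3.9018,-5.1382) cross=-47.991
  mode - wants cross < 0 → take C=(3.9018,-5.1382) (cross=-47.991)
ex = (C−B)/|BC| = (0.8463,-0.5326); ey = (0.5326,0.8463)
P = B + -1.16·ex + -3.07·ey = (-5.4859,-2.8575)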